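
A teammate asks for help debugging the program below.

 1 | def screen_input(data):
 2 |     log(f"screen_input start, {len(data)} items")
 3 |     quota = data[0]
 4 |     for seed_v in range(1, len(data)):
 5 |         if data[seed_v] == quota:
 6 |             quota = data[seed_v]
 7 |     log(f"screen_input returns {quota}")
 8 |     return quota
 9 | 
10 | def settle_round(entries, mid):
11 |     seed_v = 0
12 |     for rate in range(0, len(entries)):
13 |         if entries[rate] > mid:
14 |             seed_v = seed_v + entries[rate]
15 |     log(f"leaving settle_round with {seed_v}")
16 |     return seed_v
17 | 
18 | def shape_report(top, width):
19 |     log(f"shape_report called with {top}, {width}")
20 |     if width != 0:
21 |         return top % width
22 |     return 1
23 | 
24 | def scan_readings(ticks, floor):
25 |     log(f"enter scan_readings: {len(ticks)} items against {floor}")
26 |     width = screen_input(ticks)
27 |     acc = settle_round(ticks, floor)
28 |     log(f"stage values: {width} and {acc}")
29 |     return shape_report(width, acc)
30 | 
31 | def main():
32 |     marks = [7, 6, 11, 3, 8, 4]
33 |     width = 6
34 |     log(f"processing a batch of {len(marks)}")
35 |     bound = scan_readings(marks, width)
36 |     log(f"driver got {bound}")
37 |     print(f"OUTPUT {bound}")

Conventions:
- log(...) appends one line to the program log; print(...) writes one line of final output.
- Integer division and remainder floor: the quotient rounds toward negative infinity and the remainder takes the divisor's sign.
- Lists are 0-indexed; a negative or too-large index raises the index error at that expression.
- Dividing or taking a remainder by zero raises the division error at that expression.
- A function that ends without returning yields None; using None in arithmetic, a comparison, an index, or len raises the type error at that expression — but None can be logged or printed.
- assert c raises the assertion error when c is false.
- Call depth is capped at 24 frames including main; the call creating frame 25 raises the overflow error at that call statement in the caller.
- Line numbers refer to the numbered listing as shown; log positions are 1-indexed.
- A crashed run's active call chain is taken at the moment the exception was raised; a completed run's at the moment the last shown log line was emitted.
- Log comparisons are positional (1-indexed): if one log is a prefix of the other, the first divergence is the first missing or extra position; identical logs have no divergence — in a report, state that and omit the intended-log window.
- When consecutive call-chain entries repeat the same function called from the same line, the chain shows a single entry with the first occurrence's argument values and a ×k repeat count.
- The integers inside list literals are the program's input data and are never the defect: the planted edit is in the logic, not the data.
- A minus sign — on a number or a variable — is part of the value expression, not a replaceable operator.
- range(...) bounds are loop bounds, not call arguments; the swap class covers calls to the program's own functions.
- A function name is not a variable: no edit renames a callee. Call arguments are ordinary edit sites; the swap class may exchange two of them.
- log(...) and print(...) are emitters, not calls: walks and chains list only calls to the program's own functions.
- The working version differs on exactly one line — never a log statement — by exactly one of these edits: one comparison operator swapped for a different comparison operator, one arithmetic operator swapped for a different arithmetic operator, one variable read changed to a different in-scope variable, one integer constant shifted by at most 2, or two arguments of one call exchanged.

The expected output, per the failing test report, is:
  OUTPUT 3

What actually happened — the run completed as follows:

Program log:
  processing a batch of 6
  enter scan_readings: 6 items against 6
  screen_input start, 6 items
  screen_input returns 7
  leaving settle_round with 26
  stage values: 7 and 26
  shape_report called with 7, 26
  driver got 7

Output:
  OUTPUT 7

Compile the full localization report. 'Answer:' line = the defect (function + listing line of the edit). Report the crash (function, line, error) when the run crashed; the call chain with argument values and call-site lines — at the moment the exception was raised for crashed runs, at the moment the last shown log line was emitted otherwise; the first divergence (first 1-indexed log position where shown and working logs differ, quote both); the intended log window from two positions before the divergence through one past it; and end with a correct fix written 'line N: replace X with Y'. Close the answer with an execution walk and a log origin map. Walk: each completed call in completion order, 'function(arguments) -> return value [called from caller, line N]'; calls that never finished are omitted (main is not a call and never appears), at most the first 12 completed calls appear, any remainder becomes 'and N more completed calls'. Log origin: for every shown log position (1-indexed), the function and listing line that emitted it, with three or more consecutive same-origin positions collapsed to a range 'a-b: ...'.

Answer: the defect is in screen_input at line 5.
Key fact: Position 4 is the first bad log line: 'screen_input returns 7' should read 'screen_input returns 3'.
Call chain: main.
First divergence: position 4 — shown 'screen_input returns 7', intended 'screen_input returns 3'.
Intended log window:
  2: enter scan_readings: 6 items against 6
  3: screen_input start, 6 items
  4: screen_input returns 3
  5: leaving settle_round with 26
Execution walk:
  screen_input([7, 6, 11, 3, 8, 4]) -> 7  [called from scan_readings, line 26]
  settle_round([7, 6, 11, 3, 8, 4], 6) -> 26  [called from scan_readings, line 27]
  shape_report(7, 26) -> 7  [called from scan_readings, line 29]
  scan_readings([7, 6, 11, 3, 8, 4], 6) -> 7  [called from main, line 35]
Log origins:
  1: from main, line 34
  2: from scan_readings, line 25
  3: from screen_input, line 2
  4: from screen_input, line 7
  5: from settle_round, line 15
  6: from scan_readings, line 28
  7: from shape_report, line 19
  8: from main, line 36
A correct fix: line 5: replace `==` with `<`.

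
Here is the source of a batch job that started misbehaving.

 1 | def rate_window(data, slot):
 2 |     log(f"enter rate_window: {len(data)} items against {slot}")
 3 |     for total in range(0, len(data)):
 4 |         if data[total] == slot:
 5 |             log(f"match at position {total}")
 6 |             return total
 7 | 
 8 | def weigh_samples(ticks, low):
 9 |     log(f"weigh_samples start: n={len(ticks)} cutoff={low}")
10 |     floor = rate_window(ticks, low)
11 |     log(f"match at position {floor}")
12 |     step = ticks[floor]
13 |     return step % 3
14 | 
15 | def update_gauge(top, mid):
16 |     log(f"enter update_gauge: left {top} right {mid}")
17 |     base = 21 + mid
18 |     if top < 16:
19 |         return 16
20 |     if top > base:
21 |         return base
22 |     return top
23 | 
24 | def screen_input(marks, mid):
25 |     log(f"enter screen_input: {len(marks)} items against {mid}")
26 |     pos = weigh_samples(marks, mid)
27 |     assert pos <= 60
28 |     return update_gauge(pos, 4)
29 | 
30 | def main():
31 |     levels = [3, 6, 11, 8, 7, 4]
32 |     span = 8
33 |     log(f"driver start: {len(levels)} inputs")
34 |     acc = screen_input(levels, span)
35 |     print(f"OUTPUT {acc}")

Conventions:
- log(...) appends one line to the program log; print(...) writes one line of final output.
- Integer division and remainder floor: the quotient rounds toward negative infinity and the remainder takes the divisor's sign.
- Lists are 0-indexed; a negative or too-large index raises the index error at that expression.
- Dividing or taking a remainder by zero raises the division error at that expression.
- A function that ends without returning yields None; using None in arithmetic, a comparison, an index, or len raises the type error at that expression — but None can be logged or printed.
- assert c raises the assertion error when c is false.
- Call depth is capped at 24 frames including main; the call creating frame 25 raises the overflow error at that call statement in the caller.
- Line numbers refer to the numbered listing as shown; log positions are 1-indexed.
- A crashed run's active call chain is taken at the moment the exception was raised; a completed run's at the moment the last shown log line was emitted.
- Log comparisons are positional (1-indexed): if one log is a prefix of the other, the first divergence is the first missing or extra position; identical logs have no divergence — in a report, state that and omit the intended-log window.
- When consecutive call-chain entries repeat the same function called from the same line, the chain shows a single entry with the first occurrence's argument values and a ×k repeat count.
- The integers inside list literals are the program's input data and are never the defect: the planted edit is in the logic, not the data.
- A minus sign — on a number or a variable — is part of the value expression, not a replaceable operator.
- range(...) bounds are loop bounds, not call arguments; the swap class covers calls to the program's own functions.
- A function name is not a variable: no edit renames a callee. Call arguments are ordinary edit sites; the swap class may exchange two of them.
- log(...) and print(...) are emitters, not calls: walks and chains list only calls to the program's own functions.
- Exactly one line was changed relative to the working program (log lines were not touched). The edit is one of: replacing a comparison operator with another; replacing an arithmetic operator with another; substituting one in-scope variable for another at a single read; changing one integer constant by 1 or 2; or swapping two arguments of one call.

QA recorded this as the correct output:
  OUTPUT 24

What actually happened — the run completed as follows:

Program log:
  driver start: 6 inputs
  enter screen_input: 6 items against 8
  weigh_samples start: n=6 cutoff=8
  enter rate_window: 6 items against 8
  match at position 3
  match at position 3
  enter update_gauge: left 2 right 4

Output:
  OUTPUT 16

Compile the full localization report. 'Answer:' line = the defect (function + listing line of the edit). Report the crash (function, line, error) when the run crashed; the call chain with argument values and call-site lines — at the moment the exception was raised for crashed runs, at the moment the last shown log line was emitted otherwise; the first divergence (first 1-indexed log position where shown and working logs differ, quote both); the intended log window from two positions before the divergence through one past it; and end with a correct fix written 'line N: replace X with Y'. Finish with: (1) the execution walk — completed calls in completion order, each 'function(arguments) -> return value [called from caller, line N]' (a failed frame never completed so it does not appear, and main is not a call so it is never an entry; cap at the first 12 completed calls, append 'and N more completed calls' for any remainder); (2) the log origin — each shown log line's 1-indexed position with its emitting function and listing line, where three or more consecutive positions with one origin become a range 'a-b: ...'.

Answer: the defect is in weigh_samples at line 13.
Key observation: Position 7 is the first bad log line: 'enter update_gauge: left 2 right 4' should read 'enter update_gauge: left 24 right 4'.
Call chain: main -> screen_input([3, 6, 11, 8, 7, 4], 8) (called at line 34) -> update_gauge(2, 4) (called at line 28).
First divergence: at position 7 the run shows 'enter update_gauge: left 2 right 4' where the working version logs 'enter update_gauge: left 24 right 4'.
Intended log window:
  5: match at position 3
  6: match at position 3
  7: enter update_gauge: left 24 right 4
Execution walk:
  rate_window([3, 6, 11, 8, 7, 4], 8) -> 3  [called from weigh_samples, line 10]
  weigh_samples([3, 6, 11, 8, 7, 4], 8) -> 2  [called from screen_input, line 26]
  update_gauge(2, 4) -> 16  [called from screen_input, line 28]
  screen_input([3, 6, 11, 8, 7, 4], 8) -> 16  [called from main, line 34]
Log origin:
  1: emitted by main (line 33)
  2: emitted by screen_input (line 25)
  3: emitted by weigh_samples (line 9)
  4: emitted by rate_window (line 2)
  5: emitted by rate_window (line 5)
  6: emitted by weigh_samples (line 11)
  7: emitted by update_gauge (line 16)
A correct fix: line 13: replace `%` with `*`.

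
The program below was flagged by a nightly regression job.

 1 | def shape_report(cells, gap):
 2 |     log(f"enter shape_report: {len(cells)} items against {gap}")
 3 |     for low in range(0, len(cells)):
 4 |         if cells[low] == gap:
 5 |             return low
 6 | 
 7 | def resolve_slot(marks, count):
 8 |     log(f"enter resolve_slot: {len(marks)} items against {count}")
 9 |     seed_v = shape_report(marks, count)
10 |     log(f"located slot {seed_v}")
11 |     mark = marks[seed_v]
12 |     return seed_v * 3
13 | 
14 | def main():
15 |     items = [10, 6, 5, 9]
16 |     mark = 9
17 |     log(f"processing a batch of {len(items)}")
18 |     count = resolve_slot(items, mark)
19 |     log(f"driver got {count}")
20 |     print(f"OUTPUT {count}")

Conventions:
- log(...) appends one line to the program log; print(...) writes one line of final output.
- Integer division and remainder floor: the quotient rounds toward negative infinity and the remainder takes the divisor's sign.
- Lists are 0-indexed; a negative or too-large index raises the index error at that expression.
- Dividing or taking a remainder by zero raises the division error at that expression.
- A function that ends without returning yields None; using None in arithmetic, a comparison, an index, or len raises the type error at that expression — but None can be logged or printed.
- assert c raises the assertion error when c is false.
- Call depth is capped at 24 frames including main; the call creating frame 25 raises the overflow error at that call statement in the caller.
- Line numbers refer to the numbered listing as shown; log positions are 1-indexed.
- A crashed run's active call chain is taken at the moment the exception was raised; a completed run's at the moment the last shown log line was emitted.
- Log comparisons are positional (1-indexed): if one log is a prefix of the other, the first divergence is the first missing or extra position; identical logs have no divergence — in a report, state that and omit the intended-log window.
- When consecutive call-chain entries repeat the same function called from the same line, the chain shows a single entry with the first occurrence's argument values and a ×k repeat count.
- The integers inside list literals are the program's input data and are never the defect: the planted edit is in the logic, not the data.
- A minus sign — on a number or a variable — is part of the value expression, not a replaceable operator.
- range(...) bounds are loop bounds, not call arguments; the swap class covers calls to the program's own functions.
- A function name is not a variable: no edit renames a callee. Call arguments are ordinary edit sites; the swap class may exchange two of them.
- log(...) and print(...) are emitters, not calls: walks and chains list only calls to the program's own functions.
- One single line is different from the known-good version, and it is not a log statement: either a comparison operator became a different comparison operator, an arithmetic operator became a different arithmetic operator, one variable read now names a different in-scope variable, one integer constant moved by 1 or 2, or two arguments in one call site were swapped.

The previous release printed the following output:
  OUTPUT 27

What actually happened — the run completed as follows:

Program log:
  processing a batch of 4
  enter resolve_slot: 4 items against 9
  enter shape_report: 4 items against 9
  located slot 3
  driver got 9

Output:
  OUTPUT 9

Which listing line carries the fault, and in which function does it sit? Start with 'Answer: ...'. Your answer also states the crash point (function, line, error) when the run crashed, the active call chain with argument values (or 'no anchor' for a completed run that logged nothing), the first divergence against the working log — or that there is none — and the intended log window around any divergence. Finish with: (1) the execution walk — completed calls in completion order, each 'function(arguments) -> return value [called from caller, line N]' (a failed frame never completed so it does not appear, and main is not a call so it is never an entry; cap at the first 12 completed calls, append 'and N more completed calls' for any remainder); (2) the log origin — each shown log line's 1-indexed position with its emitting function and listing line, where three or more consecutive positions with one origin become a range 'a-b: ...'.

Answer: the defect is in resolve_slot at line 12.
Key fact: The log first diverges at position 5: the faulty run prints 'driver got 9' where the working version prints 'driver got 27'.
Call chain: main.
First divergence: position 5 — shown 'driver got 9', intended 'driver got 27'.
Intended log window:
  3: enter shape_report: 4 items against 9
  4: located slot 3
  5: driver got 27
Execution walk:
  shape_report([10, 6, 5, 9], 9) -> 3  [called from resolve_slot, line 9]
  resolve_slot([10, 6, 5, 9], 9) -> 9  [called from main, line 18]
Log origin:
  1 — main, line 17
  2 — resolve_slot, line 8
  3 — shape_report, line 2
  4 — resolve_slot, line 10
  5 — main, line 19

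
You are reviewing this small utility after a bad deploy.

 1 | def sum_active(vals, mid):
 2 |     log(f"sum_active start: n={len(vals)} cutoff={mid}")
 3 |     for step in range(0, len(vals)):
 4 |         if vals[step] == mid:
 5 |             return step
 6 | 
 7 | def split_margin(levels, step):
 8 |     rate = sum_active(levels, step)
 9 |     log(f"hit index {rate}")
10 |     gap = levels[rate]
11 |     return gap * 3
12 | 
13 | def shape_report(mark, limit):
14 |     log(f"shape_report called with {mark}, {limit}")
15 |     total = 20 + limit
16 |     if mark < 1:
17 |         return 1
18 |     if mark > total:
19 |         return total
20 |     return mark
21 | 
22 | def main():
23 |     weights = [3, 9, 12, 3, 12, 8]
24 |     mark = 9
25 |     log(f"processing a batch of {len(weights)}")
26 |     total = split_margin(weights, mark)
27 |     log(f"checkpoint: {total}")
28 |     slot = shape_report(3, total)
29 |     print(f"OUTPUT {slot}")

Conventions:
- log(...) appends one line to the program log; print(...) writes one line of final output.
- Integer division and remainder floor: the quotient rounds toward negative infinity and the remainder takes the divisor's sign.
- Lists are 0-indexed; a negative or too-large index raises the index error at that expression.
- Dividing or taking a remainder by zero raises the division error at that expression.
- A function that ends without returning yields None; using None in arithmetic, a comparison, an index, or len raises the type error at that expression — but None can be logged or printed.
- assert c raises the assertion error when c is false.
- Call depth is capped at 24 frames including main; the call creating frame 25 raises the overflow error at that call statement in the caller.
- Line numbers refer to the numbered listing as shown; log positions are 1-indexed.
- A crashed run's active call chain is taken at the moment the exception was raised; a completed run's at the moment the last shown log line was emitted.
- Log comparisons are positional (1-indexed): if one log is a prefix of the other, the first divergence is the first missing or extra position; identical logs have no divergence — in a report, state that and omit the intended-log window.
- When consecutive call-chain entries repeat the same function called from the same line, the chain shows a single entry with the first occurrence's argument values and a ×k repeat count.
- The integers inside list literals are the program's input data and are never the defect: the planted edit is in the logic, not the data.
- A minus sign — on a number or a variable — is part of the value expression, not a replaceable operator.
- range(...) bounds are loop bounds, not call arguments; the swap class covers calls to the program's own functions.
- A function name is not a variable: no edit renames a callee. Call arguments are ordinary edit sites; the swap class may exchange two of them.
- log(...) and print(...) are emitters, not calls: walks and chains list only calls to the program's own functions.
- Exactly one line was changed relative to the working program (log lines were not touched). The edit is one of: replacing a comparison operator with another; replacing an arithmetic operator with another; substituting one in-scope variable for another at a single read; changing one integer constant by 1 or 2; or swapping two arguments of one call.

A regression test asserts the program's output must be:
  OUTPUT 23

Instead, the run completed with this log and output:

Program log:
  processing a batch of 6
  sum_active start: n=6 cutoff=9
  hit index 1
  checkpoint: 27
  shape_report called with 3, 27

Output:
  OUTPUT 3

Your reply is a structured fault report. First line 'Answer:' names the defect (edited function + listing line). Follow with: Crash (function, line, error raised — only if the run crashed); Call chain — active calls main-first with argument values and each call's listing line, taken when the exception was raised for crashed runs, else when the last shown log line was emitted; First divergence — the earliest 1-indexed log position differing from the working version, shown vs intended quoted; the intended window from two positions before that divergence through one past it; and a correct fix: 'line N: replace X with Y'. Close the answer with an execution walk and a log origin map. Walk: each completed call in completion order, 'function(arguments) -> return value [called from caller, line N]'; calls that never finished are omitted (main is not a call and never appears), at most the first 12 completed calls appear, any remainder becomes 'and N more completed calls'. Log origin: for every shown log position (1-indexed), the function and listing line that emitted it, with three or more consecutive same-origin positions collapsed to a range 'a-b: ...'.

Answer: the defect is in main at line 28.
The tell: The earliest visible damage is log position 5 — 'shape_report called with 3, 27' rather than the intended 'shape_report called with 27, 3'.
Call chain: main -> shape_report(3, 27) (called at line 28).
First divergence: at position 5 the run shows 'shape_report called with 3, 27' where the working version logs 'shape_report called with 27, 3'.
Intended log window:
  3: hit index 1
  4: checkpoint: 27
  5: shape_report called with 27, 3
Execution walk:
  sum_active([3, 9, 12, 3, 12, 8], 9) -> 1  [called from split_margin, line 8]
  split_margin([3, 9, 12, 3, 12, 8], 9) -> 27  [called from main, line 26]
  shape_report(3, 27) -> 3  [called from main, line 28]
Log line origins:
  1: logged in main at line 25
  2: logged in sum_active at line 2
  3: logged in split_margin at line 9
  4: logged in main at line 27
  5: logged in shape_report at line 14
A correct fix: line 28: replace `shape_report(3, total)` with `shape_report(total, 3)`.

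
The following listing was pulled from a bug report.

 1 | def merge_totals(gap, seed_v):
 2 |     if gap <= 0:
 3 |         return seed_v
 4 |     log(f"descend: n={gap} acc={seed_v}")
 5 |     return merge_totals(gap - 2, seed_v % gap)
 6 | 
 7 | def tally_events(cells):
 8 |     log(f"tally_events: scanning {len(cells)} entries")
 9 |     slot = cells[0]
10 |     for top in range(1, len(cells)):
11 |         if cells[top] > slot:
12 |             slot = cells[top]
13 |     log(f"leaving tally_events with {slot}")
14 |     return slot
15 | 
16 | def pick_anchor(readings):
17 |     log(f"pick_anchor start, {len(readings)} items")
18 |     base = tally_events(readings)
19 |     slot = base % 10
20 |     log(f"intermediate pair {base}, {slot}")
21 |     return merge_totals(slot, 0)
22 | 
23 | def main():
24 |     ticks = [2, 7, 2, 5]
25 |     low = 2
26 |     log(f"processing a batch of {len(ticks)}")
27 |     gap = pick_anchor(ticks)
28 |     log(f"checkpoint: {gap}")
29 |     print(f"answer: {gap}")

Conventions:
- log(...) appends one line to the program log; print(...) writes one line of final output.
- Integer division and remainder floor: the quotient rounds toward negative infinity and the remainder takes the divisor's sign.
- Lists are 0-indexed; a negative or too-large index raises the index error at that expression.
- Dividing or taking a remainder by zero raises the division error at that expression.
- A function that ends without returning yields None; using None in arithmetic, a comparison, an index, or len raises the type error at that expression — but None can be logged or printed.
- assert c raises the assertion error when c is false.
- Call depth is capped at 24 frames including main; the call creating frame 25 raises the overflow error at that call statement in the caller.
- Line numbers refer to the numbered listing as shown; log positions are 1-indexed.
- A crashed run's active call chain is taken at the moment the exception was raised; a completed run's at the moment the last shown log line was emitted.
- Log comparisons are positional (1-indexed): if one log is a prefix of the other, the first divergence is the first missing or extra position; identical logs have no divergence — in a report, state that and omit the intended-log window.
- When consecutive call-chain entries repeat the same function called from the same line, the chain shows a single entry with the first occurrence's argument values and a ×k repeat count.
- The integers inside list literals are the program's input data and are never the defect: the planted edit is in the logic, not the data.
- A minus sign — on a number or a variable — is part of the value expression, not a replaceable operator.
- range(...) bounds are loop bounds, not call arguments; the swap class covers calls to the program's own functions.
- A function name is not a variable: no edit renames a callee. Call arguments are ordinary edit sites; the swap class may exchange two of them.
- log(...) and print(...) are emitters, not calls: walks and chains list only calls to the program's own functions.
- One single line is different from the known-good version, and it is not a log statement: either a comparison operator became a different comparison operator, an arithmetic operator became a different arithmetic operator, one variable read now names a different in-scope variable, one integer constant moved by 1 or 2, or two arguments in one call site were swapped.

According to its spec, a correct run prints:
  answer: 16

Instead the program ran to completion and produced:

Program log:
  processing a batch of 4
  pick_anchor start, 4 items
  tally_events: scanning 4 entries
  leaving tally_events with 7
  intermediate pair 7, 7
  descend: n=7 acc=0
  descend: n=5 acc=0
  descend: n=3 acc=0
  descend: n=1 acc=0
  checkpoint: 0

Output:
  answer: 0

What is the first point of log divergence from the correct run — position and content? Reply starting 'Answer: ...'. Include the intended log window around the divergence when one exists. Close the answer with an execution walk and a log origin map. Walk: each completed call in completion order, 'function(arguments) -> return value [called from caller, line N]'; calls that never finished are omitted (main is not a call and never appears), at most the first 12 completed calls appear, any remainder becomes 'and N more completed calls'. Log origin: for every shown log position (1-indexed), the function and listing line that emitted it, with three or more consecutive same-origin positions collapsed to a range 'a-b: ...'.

Answer: position 7; shown 'descend: n=5 acc=0' vs intended 'descend: n=5 acc=7'.
Intended log window:
  5: intermediate pair 7, 7
  6: descend: n=7 acc=0
  7: descend: n=5 acc=7
  8: descend: n=3 acc=12
Execution walk:
  tally_events([2, 7, 2, 5]) -> 7  [called from pick_anchor, line 18]
  merge_totals(-1, 0) -> 0  [called from merge_totals, line 5]
  merge_totals(1, 0) -> 0  [called from merge_totals, line 5]
  merge_totals(3, 0) -> 0  [called from merge_totals, line 5]
  merge_totals(5, 0) -> 0  [called from merge_totals, line 5]
  merge_totals(7, 0) -> 0  [called from pick_anchor, line 21]
  pick_anchor([2, 7, 2, 5]) -> 0  [called from main, line 27]
Log line origins:
  1: emitted by main (line 26)
  2: emitted by pick_anchor (line 17)
  3: emitted by tally_events (line 8)
  4: emitted by tally_events (line 13)
  5: emitted by pick_anchor (line 20)
  6-9: emitted by merge_totals (line 4)
  10: emitted by main (line 28)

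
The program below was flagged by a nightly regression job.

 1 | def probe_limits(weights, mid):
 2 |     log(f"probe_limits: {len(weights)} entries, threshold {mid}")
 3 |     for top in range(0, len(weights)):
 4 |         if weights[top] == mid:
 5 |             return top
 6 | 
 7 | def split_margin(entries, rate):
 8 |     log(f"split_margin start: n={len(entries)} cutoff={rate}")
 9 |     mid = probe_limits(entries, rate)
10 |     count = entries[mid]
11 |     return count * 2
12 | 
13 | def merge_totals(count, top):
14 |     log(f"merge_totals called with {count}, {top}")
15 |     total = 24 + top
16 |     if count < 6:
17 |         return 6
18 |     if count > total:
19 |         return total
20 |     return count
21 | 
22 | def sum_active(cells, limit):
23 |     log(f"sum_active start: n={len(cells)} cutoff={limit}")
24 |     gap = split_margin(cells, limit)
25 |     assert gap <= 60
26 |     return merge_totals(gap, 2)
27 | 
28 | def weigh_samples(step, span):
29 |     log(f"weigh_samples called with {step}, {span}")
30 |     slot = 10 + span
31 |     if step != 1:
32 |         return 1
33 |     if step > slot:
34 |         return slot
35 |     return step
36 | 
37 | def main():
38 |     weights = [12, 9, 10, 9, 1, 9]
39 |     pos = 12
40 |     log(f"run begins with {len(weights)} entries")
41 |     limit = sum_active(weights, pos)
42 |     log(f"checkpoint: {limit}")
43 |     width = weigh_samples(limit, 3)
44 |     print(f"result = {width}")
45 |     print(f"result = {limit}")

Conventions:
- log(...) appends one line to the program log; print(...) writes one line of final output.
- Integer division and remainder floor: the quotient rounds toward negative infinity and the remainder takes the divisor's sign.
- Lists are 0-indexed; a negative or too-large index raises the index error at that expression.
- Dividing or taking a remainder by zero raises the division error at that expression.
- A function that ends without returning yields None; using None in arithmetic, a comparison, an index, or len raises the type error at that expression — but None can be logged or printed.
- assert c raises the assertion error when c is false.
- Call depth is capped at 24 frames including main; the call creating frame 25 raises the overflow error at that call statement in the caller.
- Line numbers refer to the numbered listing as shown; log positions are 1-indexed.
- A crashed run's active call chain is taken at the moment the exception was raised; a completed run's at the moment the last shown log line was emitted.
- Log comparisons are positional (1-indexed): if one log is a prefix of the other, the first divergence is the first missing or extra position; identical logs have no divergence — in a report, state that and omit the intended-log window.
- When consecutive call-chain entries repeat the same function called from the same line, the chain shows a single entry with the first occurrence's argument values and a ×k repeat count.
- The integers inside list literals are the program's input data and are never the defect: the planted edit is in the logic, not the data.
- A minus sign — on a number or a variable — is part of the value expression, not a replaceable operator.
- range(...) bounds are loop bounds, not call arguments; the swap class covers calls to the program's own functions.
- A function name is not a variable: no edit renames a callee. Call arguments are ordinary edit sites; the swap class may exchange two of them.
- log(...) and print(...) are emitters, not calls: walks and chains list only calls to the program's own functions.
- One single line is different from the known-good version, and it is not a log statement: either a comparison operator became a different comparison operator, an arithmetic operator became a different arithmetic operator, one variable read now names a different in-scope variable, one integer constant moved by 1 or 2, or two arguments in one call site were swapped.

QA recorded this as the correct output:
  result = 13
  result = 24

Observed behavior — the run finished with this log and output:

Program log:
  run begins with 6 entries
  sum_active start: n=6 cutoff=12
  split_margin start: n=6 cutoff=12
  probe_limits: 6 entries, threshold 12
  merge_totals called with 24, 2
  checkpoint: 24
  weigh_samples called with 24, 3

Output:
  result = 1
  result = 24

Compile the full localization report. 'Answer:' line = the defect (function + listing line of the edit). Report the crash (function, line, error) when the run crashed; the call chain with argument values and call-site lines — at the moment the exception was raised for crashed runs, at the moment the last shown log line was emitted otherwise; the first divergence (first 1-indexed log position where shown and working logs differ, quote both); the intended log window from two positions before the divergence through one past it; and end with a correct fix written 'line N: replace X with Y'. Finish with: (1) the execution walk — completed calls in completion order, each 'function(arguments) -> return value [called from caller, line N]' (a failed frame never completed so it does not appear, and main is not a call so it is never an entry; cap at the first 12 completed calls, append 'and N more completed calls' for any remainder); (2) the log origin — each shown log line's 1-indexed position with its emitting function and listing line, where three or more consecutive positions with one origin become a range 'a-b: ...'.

Answer: the defect is in weigh_samples at line 31.
The tell: No log line changed; the fault shows up purely in the output.
Call chain: main -> weigh_samples(24, 3) (called at line 43).
First divergence: there is none — every log position agrees.
Execution walk:
  probe_limits([12, 9, 10, 9, 1, 9], 12) -> 0  [called from split_margin, line 9]
  split_margin([12, 9, 10, 9, 1, 9], 12) -> 24  [called from sum_active, line 24]
  merge_totals(24, 2) -> 24  [called from sum_active, line 26]
  sum_active([12, 9, 10, 9, 1, 9], 12) -> 24  [called from main, line 41]
  weigh_samples(24, 3) -> 1  [called from main, line 43]
Origin of each log line:
  1 — main, line 40
  2 — sum_active, line 23
  3 — split_margin, line 8
  4 — probe_limits, line 2
  5 — merge_totals, line 14
  6 — main, line 42
  7 — weigh_samples, line 29
A correct fix: line 31: replace `!=` with `<`.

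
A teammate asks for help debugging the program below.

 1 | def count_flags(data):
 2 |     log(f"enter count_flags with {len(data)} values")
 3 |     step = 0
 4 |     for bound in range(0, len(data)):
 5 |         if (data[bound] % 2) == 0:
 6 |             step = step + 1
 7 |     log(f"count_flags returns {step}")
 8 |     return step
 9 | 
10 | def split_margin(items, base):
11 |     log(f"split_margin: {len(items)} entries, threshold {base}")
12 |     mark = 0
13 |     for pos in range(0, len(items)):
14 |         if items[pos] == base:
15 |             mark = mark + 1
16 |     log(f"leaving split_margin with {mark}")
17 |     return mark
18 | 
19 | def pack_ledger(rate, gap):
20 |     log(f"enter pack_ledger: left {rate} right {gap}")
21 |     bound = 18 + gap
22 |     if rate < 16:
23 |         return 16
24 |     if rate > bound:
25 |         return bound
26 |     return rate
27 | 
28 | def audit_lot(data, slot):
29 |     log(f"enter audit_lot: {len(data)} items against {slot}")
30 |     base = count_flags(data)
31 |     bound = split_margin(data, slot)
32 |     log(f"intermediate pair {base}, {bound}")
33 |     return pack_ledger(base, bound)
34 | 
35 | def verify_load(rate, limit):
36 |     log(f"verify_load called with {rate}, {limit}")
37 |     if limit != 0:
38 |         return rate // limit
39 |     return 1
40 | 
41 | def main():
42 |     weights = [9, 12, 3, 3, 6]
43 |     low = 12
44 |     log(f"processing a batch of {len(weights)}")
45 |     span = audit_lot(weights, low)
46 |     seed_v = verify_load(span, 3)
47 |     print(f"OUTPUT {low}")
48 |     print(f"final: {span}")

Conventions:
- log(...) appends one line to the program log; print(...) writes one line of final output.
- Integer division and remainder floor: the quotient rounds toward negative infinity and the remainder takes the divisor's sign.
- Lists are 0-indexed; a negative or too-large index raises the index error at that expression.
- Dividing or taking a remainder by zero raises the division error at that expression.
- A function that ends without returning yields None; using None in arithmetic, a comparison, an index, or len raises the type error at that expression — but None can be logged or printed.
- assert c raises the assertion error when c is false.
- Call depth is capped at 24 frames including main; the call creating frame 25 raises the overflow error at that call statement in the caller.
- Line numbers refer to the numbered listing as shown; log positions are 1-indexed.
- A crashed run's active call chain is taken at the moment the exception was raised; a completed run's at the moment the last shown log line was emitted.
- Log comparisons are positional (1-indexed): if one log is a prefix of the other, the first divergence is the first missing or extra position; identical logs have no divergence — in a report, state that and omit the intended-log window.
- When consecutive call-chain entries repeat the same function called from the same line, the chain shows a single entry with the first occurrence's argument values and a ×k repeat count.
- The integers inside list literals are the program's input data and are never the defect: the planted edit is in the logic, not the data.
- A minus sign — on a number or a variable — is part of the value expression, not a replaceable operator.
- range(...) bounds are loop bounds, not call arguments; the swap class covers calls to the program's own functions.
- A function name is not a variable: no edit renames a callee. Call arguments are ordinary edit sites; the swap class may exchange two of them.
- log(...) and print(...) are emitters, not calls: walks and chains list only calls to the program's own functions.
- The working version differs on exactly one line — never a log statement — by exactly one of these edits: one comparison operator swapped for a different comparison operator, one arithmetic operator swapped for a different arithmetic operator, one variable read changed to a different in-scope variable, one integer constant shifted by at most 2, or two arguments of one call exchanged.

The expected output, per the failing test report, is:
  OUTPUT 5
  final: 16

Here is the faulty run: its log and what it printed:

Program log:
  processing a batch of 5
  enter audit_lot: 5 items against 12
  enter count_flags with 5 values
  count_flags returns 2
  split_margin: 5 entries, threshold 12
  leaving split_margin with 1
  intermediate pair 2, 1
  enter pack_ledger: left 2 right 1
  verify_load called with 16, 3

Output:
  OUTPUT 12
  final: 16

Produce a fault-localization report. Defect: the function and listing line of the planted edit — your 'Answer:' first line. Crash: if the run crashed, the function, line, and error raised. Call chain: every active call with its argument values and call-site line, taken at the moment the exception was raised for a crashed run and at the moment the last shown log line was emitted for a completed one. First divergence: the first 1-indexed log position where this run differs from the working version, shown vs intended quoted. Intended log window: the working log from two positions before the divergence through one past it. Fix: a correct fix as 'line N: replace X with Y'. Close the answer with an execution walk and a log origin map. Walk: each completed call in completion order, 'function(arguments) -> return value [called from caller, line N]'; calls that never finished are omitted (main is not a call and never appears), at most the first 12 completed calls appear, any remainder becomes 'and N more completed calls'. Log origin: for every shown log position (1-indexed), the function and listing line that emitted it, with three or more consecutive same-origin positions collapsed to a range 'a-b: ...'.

Answer: the defect is in main at line 47.
Key fact: Every logged value matches the working version; the printed result is what differs.
Call chain: main -> verify_load(16, 3) (called at line 46).
First divergence: none (the log streams are identical).
Execution walk:
  count_flags([9, 12, 3, 3, 6]) -> 2  [called from audit_lot, line 30]
  split_margin([9, 12, 3, 3, 6], 12) -> 1  [called from audit_lot, line 31]
  pack_ledger(2, 1) -> 16  [called from audit_lot, line 33]
  audit_lot([9, 12, 3, 3, 6], 12) -> 16  [called from main, line 45]
  verify_load(16, 3) -> 5  [called from main, line 46]
Origin of each log line:
  1: from main, line 44
  2: from audit_lot, line 29
  3: from count_flags, line 2
  4: from count_flags, line 7
  5: from split_margin, line 11
  6: from split_margin, line 16
  7: from audit_lot, line 32
  8: from pack_ledger, line 20
  9: from verify_load, line 36
A correct fix: line 47: replace `low` with `seed_v`.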